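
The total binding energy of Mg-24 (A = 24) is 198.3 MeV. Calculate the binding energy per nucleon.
B.E./A = 198.3/24 = 8.263 MeV/nucleon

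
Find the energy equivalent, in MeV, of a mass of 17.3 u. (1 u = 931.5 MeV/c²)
E = mc² = 16110 MeV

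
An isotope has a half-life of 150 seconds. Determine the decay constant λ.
λ = ln(2)/t½ = 0.004621 second⁻¹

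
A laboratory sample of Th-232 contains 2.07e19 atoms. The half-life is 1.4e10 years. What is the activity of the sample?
A = λN = 1.025e9 decays/year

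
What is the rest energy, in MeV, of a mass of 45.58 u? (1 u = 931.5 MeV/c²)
E = mc² = 42460 MeV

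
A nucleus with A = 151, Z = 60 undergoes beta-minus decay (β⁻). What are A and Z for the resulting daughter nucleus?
Daughter: A = 151, Z = 61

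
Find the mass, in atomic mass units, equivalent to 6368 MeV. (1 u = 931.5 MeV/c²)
m = E/c² = 6.836 u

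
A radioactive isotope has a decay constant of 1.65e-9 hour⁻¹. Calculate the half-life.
t½ = ln(2)/λ = 4.201e8 hours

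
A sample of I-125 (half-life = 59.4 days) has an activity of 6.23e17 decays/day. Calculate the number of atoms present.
N = A/λ = 5.339e19 atoms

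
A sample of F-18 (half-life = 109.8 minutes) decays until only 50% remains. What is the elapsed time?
t = t½ × log₂(N₀/N) = 109.8 minutes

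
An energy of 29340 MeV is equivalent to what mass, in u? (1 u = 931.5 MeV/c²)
m = E/c² = 31.5 u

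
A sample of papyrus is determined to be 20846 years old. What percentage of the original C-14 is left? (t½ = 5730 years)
N/N₀ = (1/2)^(t/t½) = 0.08032 = 8.03%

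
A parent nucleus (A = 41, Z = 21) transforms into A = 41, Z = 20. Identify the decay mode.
ΔA = 0, ΔZ = -1 ⇒ beta-plus decay (β⁺) or electron capture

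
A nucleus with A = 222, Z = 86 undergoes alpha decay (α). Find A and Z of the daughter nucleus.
Daughter: A = 218, Z = 84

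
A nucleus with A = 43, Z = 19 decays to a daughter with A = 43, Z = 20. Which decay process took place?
ΔA = 0, ΔZ = +1 ⇒ beta-minus decay (β⁻)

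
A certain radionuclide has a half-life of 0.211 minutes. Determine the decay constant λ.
λ = ln(2)/t½ = 3.285 minute⁻¹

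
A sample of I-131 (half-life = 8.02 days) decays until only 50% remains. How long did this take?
t = t½ × log₂(N₀/N) = 8.02 days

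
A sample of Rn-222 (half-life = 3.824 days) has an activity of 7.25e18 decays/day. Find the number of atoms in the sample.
N = A/λ = 4e19 atoms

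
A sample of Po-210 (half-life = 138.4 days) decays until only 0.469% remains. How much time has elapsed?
t = t½ × log₂(N₀/N) = 1071 days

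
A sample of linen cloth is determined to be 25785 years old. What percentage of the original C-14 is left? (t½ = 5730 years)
N/N₀ = (1/2)^(t/t½) = 0.04419 = 4.42%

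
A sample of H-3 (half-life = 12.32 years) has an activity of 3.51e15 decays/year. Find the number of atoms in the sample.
N = A/λ = 6.239e16 atoms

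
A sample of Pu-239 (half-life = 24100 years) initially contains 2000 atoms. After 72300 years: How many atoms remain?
N = N₀(1/2)^(t/t½) = 250 atoms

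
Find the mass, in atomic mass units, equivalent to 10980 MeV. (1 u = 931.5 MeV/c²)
m = E/c² = 11.79 u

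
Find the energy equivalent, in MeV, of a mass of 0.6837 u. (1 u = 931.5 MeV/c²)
E = mc² = 636.9 MeV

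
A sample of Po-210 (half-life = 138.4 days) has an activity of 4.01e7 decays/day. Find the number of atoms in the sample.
N = A/λ = 8.007e9 atoms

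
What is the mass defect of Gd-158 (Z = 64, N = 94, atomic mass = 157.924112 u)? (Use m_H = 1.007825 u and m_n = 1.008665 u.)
Δm = Z·m_H + N·m_n − M = 1.391 u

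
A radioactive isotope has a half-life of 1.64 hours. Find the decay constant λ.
λ = ln(2)/t½ = 0.4227 hour⁻¹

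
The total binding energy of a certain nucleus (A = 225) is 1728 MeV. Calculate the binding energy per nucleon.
B.E./A = 1728/225 = 7.68 MeV/nucleon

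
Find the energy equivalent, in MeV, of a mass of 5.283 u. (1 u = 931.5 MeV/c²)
E = mc² = 4921 MeV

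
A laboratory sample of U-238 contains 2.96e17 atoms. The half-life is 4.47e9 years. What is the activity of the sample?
A = λN = 4.59e7 decays/year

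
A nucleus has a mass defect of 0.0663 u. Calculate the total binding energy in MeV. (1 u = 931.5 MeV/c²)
B.E. = Δm × 931.5 = 61.76 MeV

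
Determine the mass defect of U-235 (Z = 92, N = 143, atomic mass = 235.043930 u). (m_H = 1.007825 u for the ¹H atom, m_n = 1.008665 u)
Δm = Z·m_H + N·m_n − M = 1.915 u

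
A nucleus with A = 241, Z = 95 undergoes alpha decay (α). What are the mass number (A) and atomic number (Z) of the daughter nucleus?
Daughter: A = 237, Z = 93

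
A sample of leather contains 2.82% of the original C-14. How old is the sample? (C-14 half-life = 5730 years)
Age = t½ × log₂(1/ratio) = 29500 years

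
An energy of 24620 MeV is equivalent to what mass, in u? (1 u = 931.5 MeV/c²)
m = E/c² = 26.43 u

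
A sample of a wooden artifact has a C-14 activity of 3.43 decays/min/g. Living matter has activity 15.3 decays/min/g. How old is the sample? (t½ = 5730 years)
Age = t½ × log₂(A₀/A) = 12360 years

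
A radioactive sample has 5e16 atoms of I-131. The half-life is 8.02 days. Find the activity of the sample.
A = λN = 4.321e15 decays/day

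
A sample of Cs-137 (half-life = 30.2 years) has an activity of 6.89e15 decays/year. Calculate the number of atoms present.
N = A/λ = 3.002e17 atoms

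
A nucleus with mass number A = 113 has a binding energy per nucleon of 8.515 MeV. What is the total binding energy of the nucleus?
B.E. = 8.515 × 113 = 962.2 MeV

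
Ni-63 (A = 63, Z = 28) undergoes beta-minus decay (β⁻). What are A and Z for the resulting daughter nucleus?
Daughter: A = 63, Z = 29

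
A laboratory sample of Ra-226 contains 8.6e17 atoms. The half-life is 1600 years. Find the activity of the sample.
A = λN = 3.726e14 decays/year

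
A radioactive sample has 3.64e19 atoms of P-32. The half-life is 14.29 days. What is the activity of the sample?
A = λN = 1.766e18 decays/day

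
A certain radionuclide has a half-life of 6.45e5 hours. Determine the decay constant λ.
λ = ln(2)/t½ = 1.075e-6 hour⁻¹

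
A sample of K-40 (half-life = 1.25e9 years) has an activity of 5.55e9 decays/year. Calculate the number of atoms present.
N = A/λ = 1.001e19 atoms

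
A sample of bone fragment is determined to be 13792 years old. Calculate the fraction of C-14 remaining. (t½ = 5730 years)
N/N₀ = (1/2)^(t/t½) = 0.1886 = 18.9%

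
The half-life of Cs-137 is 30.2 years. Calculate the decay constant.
λ = ln(2)/t½ = 0.02295 year⁻¹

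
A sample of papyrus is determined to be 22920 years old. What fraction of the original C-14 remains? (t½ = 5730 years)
N/N₀ = (1/2)^(t/t½) = 0.0625 = 6.25%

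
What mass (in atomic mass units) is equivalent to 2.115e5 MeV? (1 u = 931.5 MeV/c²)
m = E/c² = 227.1 u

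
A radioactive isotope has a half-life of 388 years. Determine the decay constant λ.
λ = ln(2)/t½ = 0.001786 year⁻¹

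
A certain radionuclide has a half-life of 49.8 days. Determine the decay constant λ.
λ = ln(2)/t½ = 0.01392 day⁻¹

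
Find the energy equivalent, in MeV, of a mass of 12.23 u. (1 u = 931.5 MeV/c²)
E = mc² = 11390 MeV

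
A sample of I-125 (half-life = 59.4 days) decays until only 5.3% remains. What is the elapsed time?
t = t½ × log₂(N₀/N) = 251.7 days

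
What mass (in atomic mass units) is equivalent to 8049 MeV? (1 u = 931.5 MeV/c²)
m = E/c² = 8.641 u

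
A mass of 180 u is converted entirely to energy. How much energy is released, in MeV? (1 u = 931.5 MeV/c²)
E = mc² = 1.677e5 MeV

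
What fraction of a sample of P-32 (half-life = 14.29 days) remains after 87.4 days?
N/N₀ = (1/2)^(t/t½) = 0.01442 = 1.44%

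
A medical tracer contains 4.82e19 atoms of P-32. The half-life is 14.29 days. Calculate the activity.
A = λN = 2.338e18 decays/day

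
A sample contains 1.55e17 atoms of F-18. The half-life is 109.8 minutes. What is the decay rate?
A = λN = 9.785e14 decays/minute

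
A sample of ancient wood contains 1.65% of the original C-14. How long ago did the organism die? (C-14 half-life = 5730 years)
Age = t½ × log₂(1/ratio) = 33930 years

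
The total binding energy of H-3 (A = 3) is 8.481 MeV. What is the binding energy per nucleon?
B.E./A = 8.481/3 = 2.827 MeV/nucleon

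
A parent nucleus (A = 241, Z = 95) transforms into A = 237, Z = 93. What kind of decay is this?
ΔA = -4, ΔZ = -2 ⇒ alpha decay (α)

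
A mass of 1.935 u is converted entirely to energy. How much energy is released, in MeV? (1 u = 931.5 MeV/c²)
E = mc² = 1802 MeV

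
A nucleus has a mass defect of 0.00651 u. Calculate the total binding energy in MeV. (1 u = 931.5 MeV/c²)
B.E. = Δm × 931.5 = 6.064 MeV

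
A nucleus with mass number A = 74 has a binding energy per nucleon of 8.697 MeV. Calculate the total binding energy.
B.E. = 8.697 × 74 = 643.6 MeV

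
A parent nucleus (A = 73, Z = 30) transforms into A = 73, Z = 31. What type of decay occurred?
ΔA = 0, ΔZ = +1 ⇒ beta-minus decay (β⁻)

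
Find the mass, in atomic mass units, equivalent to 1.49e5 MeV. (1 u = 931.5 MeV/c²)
m = E/c² = 160 u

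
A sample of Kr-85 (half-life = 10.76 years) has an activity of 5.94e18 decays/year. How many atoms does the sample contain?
N = A/λ = 9.221e19 atoms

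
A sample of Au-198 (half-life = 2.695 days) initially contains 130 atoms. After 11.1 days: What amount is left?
N = N₀(1/2)^(t/t½) = 7.483 atoms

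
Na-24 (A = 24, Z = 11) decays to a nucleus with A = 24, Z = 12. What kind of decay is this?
ΔA = 0, ΔZ = +1 ⇒ beta-minus decay (β⁻)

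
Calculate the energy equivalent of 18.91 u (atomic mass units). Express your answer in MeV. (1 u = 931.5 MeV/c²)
E = mc² = 17610 MeV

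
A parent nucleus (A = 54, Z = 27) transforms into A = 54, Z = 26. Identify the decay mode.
ΔA = 0, ΔZ = -1 ⇒ beta-plus decay (β⁺) or electron capture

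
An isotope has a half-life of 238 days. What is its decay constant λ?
λ = ln(2)/t½ = 0.002912 day⁻¹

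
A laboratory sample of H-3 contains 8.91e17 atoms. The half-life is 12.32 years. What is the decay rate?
A = λN = 5.013e16 decays/year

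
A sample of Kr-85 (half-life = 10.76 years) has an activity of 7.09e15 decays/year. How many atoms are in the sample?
N = A/λ = 1.101e17 atoms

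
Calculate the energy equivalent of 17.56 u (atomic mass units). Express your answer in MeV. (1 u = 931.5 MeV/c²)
E = mc² = 16360 MeV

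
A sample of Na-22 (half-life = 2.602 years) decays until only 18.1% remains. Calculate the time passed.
t = t½ × log₂(N₀/N) = 6.416 years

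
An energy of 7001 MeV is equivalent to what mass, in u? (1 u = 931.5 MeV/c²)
m = E/c² = 7.516 u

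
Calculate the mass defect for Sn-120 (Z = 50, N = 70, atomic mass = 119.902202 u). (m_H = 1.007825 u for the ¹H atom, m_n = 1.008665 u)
Δm = Z·m_H + N·m_n − M = 1.096 u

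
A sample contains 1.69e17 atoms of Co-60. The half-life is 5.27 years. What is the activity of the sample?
A = λN = 2.223e16 decays/year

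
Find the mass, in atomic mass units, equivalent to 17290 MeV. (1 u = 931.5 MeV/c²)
m = E/c² = 18.56 u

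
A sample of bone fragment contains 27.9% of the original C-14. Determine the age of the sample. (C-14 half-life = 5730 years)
Age = t½ × log₂(1/ratio) = 10550 years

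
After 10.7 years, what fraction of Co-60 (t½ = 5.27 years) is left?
N/N₀ = (1/2)^(t/t½) = 0.2448 = 24.5%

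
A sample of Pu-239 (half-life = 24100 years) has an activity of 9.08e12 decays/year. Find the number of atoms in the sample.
N = A/λ = 3.157e17 atoms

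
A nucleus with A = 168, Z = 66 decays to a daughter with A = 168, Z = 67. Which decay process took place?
ΔA = 0, ΔZ = +1 ⇒ beta-minus decay (β⁻)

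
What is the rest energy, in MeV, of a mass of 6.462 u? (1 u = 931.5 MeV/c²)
E = mc² = 6019 MeV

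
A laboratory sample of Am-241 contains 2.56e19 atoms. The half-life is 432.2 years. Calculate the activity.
A = λN = 4.106e16 decays/year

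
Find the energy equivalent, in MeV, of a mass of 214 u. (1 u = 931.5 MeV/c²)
E = mc² = 1.993e5 MeV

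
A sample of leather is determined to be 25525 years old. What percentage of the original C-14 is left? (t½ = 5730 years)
N/N₀ = (1/2)^(t/t½) = 0.04561 = 4.56%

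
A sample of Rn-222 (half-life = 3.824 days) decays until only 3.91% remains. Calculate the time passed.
t = t½ × log₂(N₀/N) = 17.88 days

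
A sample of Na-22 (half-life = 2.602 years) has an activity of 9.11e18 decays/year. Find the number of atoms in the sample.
N = A/λ = 3.42e19 atoms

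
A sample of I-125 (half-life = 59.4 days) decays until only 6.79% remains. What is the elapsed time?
t = t½ × log₂(N₀/N) = 230.5 days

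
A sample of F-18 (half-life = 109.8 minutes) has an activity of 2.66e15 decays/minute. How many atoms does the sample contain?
N = A/λ = 4.214e17 atoms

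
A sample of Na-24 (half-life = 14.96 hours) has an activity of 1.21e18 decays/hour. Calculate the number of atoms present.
N = A/λ = 2.612e19 atoms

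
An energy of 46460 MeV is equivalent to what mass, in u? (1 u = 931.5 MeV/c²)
m = E/c² = 49.88 u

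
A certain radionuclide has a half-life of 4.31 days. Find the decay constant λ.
λ = ln(2)/t½ = 0.1608 day⁻¹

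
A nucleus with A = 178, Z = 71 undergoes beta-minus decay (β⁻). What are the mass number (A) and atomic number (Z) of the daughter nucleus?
Daughter: A = 178, Z = 72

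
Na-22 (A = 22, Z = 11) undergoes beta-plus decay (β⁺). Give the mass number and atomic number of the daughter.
Daughter: A = 22, Z = 10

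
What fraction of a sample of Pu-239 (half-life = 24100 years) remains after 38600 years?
N/N₀ = (1/2)^(t/t½) = 0.3295 = 32.9%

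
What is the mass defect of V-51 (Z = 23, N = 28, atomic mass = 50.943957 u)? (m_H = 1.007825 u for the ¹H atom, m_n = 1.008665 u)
Δm = Z·m_H + N·m_n − M = 0.4786 u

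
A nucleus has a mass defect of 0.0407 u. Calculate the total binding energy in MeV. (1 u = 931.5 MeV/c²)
B.E. = Δm × 931.5 = 37.91 MeV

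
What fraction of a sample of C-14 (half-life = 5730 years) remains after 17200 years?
N/N₀ = (1/2)^(t/t½) = 0.1248 = 12.5%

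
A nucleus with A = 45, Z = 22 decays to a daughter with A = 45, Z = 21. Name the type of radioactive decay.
ΔA = 0, ΔZ = -1 ⇒ beta-plus decay (β⁺) or electron capture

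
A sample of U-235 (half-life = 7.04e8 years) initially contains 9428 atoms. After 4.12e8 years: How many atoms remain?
N = N₀(1/2)^(t/t½) = 6284 atoms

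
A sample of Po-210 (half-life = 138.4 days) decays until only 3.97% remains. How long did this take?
t = t½ × log₂(N₀/N) = 644.2 days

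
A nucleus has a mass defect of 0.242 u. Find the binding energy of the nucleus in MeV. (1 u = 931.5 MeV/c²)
B.E. = Δm × 931.5 = 225.4 MeV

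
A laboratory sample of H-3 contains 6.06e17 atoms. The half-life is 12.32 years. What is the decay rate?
A = λN = 3.409e16 decays/year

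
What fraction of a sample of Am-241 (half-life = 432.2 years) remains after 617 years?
N/N₀ = (1/2)^(t/t½) = 0.3718 = 37.2%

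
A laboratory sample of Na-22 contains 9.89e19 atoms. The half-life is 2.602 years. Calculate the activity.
A = λN = 2.635e19 decays/year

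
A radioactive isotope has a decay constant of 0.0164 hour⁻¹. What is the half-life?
t½ = ln(2)/λ = 42.27 hours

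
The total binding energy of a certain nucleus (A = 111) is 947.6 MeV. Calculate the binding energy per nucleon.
B.E./A = 947.6/111 = 8.537 MeV/nucleon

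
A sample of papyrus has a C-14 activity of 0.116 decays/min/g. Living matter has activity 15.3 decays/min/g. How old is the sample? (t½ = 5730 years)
Age = t½ × log₂(A₀/A) = 40360 years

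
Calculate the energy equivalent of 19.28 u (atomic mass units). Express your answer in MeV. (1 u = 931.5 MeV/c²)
E = mc² = 17960 MeV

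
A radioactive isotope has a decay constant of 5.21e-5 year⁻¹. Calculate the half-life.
t½ = ln(2)/λ = 13300 years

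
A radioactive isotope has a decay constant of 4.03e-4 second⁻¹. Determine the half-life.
t½ = ln(2)/λ = 1720 seconds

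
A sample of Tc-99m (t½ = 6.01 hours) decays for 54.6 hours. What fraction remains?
N/N₀ = (1/2)^(t/t½) = 0.001842 = 0.184%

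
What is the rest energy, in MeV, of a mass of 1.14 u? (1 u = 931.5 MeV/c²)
E = mc² = 1062 MeV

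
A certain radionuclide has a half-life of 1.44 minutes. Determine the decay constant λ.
λ = ln(2)/t½ = 0.4814 minute⁻¹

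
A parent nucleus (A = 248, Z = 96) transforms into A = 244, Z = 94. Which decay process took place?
ΔA = -4, ΔZ = -2 ⇒ alpha decay (α)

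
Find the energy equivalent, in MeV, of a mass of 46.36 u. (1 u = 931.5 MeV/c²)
E = mc² = 43180 MeV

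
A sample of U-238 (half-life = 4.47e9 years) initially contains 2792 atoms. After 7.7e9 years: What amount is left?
N = N₀(1/2)^(t/t½) = 846 atoms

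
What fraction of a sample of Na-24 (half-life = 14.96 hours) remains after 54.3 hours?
N/N₀ = (1/2)^(t/t½) = 0.08079 = 8.08%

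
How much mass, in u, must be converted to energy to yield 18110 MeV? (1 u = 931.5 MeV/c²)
m = E/c² = 19.44 u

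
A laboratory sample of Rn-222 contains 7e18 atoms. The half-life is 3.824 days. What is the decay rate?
A = λN = 1.269e18 decays/day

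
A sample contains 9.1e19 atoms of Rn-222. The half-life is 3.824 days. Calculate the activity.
A = λN = 1.649e19 decays/day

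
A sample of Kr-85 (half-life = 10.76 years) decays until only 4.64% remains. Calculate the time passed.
t = t½ × log₂(N₀/N) = 47.66 years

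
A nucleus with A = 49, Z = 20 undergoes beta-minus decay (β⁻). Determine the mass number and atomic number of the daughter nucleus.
Daughter: A = 49, Z = 21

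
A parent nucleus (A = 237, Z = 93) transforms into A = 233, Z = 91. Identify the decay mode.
ΔA = -4, ΔZ = -2 ⇒ alpha decay (α)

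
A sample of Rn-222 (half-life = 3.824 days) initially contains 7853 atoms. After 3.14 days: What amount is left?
N = N₀(1/2)^(t/t½) = 4445 atoms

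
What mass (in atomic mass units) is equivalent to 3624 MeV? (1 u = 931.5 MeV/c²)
m = E/c² = 3.89 u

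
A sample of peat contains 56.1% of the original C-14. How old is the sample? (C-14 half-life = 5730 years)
Age = t½ × log₂(1/ratio) = 4778 years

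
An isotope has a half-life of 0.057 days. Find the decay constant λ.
λ = ln(2)/t½ = 12.16 day⁻¹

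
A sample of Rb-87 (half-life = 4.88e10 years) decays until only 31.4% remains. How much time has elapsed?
t = t½ × log₂(N₀/N) = 8.155e10 years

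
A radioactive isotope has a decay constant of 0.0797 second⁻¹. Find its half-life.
t½ = ln(2)/λ = 8.697 seconds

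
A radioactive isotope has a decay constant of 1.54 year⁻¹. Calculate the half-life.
t½ = ln(2)/λ = 0.4501 years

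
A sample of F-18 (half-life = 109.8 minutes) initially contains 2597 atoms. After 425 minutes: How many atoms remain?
N = N₀(1/2)^(t/t½) = 177.5 atoms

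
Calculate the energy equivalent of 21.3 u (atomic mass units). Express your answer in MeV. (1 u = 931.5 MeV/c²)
E = mc² = 19840 MeV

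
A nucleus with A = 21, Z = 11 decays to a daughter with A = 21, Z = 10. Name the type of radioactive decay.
ΔA = 0, ΔZ = -1 ⇒ beta-plus decay (β⁺) or electron capture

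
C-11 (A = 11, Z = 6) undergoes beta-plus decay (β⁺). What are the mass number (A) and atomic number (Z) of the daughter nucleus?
Daughter: A = 11, Z = 5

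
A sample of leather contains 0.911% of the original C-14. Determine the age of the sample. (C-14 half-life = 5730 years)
Age = t½ × log₂(1/ratio) = 38840 years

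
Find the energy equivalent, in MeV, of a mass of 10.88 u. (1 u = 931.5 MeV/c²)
E = mc² = 10130 MeV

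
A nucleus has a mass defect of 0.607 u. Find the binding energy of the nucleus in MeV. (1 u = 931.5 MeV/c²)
B.E. = Δm × 931.5 = 565.4 MeV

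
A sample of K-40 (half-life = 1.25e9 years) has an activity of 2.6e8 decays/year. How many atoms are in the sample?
N = A/λ = 4.689e17 atoms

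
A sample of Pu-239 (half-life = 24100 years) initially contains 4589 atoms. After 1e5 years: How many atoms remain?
N = N₀(1/2)^(t/t½) = 258.6 atoms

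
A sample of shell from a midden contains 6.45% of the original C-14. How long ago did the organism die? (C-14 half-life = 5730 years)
Age = t½ × log₂(1/ratio) = 22660 years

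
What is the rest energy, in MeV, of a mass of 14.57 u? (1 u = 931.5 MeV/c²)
E = mc² = 13570 MeV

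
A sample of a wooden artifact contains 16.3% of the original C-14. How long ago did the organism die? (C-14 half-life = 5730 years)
Age = t½ × log₂(1/ratio) = 15000 years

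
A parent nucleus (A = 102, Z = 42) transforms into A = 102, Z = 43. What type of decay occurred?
ΔA = 0, ΔZ = +1 ⇒ beta-minus decay (β⁻)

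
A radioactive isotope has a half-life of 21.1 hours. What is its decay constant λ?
λ = ln(2)/t½ = 0.03285 hour⁻¹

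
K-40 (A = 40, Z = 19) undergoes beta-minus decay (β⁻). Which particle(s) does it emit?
β⁻: electron (e⁻) + antineutrino (ν̄ₑ)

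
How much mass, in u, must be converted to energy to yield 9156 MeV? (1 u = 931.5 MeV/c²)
m = E/c² = 9.829 u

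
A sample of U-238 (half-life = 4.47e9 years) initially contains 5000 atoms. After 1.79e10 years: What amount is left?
N = N₀(1/2)^(t/t½) = 311.5 atoms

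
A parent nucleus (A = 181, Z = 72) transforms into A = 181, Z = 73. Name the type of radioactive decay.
ΔA = 0, ΔZ = +1 ⇒ beta-minus decay (β⁻)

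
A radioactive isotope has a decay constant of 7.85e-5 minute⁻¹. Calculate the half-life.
t½ = ln(2)/λ = 8830 minutes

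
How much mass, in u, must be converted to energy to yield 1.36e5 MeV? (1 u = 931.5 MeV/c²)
m = E/c² = 146 u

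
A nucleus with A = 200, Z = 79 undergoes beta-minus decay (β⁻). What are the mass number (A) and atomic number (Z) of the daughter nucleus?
Daughter: A = 200, Z = 80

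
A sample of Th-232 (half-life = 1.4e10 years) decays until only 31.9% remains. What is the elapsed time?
t = t½ × log₂(N₀/N) = 2.308e10 years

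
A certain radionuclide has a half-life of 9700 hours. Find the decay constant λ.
λ = ln(2)/t½ = 7.146e-5 hour⁻¹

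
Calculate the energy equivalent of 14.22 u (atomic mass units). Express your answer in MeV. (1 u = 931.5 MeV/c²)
E = mc² = 13250 MeV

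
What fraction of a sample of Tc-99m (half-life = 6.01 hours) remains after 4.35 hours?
N/N₀ = (1/2)^(t/t½) = 0.6055 = 60.6%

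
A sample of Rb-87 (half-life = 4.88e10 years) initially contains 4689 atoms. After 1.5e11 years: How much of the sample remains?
N = N₀(1/2)^(t/t½) = 556.9 atoms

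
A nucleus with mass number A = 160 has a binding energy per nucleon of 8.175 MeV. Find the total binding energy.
B.E. = 8.175 × 160 = 1308 MeV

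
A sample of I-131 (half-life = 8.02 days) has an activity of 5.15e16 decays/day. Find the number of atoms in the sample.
N = A/λ = 5.959e17 atoms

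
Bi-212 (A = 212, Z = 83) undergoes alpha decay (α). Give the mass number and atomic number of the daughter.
Daughter: A = 208, Z = 81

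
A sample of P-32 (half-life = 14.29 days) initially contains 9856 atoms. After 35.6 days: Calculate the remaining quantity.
N = N₀(1/2)^(t/t½) = 1753 atoms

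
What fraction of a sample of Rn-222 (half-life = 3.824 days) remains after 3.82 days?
N/N₀ = (1/2)^(t/t½) = 0.5004 = 50%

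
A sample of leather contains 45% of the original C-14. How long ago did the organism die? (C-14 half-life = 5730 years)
Age = t½ × log₂(1/ratio) = 6601 years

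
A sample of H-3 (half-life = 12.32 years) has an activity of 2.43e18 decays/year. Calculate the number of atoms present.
N = A/λ = 4.319e19 atoms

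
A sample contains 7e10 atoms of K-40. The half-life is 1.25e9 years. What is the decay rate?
A = λN = 38.82 decays/year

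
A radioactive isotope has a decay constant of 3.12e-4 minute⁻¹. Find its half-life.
t½ = ln(2)/λ = 2222 minutes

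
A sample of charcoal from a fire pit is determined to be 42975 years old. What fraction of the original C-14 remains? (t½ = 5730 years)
N/N₀ = (1/2)^(t/t½) = 0.005524 = 0.552%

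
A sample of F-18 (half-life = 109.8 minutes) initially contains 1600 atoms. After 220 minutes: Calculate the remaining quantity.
N = N₀(1/2)^(t/t½) = 399 atoms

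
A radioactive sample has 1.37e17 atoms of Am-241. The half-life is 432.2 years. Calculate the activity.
A = λN = 2.197e14 decays/year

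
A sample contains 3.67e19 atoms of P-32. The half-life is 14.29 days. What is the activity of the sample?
A = λN = 1.78e18 decays/day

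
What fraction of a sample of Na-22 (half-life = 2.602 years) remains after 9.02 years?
N/N₀ = (1/2)^(t/t½) = 0.09046 = 9.05%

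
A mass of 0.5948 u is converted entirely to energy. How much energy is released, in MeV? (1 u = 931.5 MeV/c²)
E = mc² = 554.1 MeV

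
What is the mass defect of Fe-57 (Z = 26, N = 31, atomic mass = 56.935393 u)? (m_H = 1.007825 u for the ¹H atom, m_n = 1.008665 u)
Δm = Z·m_H + N·m_n − M = 0.5367 u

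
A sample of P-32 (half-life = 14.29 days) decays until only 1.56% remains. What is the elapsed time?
t = t½ × log₂(N₀/N) = 85.77 days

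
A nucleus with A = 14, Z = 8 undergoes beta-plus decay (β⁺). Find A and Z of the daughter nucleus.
Daughter: A = 14, Z = 7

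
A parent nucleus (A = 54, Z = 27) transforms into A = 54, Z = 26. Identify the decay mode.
ΔA = 0, ΔZ = -1 ⇒ beta-plus decay (β⁺) or electron capture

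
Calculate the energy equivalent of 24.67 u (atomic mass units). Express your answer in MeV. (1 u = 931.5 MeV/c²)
E = mc² = 22980 MeV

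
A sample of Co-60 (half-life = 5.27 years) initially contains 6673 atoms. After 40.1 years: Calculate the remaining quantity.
N = N₀(1/2)^(t/t½) = 34.18 atoms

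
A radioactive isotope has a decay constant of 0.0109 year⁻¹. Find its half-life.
t½ = ln(2)/λ = 63.59 years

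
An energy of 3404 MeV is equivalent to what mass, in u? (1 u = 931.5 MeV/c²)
m = E/c² = 3.654 u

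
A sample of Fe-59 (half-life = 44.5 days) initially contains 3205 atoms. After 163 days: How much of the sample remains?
N = N₀(1/2)^(t/t½) = 253 atoms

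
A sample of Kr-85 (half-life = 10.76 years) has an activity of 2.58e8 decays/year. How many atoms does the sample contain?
N = A/λ = 4.005e9 atoms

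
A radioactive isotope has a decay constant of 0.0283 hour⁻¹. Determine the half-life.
t½ = ln(2)/λ = 24.49 hours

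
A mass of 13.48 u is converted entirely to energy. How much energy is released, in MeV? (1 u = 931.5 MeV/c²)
E = mc² = 12560 MeV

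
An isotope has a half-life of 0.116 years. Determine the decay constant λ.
λ = ln(2)/t½ = 5.975 year⁻¹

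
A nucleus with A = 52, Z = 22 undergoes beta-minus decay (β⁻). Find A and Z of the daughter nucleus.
Daughter: A = 52, Z = 23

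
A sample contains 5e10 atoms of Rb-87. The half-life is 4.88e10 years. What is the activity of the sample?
A = λN = 0.7102 decays/year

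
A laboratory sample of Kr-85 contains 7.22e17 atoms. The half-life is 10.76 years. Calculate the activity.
A = λN = 4.651e16 decays/year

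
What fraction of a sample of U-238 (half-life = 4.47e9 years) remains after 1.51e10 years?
N/N₀ = (1/2)^(t/t½) = 0.09618 = 9.62%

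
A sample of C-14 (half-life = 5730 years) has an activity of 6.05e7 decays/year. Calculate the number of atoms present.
N = A/λ = 5.001e11 atoms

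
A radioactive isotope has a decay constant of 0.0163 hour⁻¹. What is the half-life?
t½ = ln(2)/λ = 42.52 hours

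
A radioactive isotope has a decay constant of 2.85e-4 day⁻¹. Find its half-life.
t½ = ln(2)/λ = 2432 days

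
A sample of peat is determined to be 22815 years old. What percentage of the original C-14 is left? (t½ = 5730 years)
N/N₀ = (1/2)^(t/t½) = 0.0633 = 6.33%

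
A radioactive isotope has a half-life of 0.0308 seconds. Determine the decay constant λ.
λ = ln(2)/t½ = 22.5 second⁻¹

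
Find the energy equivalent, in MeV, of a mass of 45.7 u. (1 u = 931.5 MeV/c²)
E = mc² = 42570 MeV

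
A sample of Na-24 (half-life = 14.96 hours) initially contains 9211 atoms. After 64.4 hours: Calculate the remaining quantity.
N = N₀(1/2)^(t/t½) = 466 atoms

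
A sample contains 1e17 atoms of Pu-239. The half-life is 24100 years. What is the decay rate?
A = λN = 2.876e12 decays/year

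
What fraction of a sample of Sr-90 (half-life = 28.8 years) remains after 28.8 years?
N/N₀ = (1/2)^(t/t½) = 0.5 = 50%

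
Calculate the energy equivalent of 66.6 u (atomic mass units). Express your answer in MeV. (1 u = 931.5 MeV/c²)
E = mc² = 62040 MeV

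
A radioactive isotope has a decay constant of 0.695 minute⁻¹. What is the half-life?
t½ = ln(2)/λ = 0.9973 minutes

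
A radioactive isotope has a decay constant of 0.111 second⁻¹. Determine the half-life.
t½ = ln(2)/λ = 6.245 seconds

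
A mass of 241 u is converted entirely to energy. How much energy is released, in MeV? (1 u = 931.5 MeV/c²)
E = mc² = 2.245e5 MeV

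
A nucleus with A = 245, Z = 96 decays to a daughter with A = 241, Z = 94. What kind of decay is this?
ΔA = -4, ΔZ = -2 ⇒ alpha decay (α)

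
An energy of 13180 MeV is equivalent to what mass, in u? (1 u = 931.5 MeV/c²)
m = E/c² = 14.15 u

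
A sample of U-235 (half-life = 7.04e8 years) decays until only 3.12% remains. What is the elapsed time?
t = t½ × log₂(N₀/N) = 3.522e9 years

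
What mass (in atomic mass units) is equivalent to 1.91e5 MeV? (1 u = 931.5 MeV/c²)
m = E/c² = 205 u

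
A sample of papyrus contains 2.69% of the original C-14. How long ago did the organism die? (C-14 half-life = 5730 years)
Age = t½ × log₂(1/ratio) = 29890 years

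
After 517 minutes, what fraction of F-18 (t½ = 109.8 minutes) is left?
N/N₀ = (1/2)^(t/t½) = 0.03825 = 3.82%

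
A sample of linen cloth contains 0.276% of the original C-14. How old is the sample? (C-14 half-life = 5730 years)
Age = t½ × log₂(1/ratio) = 48710 years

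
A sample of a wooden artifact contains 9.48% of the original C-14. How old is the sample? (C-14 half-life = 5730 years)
Age = t½ × log₂(1/ratio) = 19480 years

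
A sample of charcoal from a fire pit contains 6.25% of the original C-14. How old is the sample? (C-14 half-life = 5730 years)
Age = t½ × log₂(1/ratio) = 22920 years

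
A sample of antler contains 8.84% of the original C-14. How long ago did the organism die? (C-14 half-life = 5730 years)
Age = t½ × log₂(1/ratio) = 20050 years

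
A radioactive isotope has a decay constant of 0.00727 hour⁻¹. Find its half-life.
t½ = ln(2)/λ = 95.34 hours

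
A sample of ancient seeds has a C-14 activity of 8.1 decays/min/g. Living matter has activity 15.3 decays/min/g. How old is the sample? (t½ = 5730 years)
Age = t½ × log₂(A₀/A) = 5257 years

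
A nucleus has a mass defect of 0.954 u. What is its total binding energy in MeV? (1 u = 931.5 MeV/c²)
B.E. = Δm × 931.5 = 888.7 MeV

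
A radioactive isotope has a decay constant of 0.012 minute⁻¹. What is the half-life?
t½ = ln(2)/λ = 57.76 minutes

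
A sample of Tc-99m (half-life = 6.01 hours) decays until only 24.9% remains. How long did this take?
t = t½ × log₂(N₀/N) = 12.05 hours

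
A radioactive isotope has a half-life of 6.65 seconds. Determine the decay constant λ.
λ = ln(2)/t½ = 0.1042 second⁻¹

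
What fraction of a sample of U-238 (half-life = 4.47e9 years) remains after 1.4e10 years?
N/N₀ = (1/2)^(t/t½) = 0.1141 = 11.4%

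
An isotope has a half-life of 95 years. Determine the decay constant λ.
λ = ln(2)/t½ = 0.007296 year⁻¹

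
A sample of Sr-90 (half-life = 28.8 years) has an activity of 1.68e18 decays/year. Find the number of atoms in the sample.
N = A/λ = 6.98e19 atoms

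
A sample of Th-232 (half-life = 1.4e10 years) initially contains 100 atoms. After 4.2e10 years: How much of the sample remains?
N = N₀(1/2)^(t/t½) = 12.5 atoms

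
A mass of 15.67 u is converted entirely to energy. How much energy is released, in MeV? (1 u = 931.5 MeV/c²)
E = mc² = 14600 MeV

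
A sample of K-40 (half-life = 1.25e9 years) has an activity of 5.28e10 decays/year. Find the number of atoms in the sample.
N = A/λ = 9.522e19 atoms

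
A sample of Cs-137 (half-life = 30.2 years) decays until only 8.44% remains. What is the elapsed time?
t = t½ × log₂(N₀/N) = 107.7 years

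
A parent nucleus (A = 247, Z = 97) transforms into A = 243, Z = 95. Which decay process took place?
ΔA = -4, ΔZ = -2 ⇒ alpha decay (α)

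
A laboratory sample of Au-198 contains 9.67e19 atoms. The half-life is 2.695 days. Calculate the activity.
A = λN = 2.487e19 decays/day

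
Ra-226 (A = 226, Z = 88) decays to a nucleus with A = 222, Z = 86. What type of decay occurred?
ΔA = -4, ΔZ = -2 ⇒ alpha decay (α)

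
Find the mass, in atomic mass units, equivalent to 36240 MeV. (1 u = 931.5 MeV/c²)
m = E/c² = 38.9 u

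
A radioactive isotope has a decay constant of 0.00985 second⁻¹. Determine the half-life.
t½ = ln(2)/λ = 70.37 seconds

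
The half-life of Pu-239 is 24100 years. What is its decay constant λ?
λ = ln(2)/t½ = 2.876e-5 year⁻¹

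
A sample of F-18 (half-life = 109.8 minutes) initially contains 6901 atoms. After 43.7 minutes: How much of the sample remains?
N = N₀(1/2)^(t/t½) = 5237 atoms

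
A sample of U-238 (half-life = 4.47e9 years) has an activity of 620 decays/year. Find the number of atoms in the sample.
N = A/λ = 3.998e12 atoms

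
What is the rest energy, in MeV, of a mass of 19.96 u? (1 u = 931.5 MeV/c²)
E = mc² = 18590 MeV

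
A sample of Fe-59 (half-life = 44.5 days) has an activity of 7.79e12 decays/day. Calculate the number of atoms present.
N = A/λ = 5.001e14 atoms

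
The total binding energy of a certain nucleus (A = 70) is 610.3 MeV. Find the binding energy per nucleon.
B.E./A = 610.3/70 = 8.719 MeV/nucleon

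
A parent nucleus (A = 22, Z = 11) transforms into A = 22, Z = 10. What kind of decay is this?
ΔA = 0, ΔZ = -1 ⇒ beta-plus decay (β⁺) or electron capture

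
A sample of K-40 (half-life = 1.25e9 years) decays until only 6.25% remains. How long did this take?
t = t½ × log₂(N₀/N) = 5e9 years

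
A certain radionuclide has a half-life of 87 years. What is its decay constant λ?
λ = ln(2)/t½ = 0.007967 year⁻¹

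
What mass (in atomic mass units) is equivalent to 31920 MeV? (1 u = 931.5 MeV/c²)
m = E/c² = 34.27 u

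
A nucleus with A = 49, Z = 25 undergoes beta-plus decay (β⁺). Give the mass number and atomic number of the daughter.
Daughter: A = 49, Z = 24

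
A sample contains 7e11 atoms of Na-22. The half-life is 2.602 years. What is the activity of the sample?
A = λN = 1.865e11 decays/year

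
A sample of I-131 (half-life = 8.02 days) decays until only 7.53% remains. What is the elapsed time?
t = t½ × log₂(N₀/N) = 29.92 days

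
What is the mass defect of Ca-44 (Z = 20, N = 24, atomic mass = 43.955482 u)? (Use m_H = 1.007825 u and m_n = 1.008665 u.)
Δm = Z·m_H + N·m_n − M = 0.409 u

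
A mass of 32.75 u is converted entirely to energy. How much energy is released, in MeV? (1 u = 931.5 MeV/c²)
E = mc² = 30510 MeV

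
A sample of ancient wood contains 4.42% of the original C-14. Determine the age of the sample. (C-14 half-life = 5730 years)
Age = t½ × log₂(1/ratio) = 25780 years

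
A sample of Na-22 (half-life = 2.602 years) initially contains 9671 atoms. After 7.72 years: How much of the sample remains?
N = N₀(1/2)^(t/t½) = 1237 atoms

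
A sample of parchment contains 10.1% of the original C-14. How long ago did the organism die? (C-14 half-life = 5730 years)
Age = t½ × log₂(1/ratio) = 18950 years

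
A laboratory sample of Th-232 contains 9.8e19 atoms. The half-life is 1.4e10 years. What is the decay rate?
A = λN = 4.852e9 decays/year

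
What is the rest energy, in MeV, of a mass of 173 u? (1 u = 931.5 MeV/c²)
E = mc² = 1.611e5 MeV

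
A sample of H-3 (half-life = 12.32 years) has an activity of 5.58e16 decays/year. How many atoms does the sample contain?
N = A/λ = 9.918e17 atoms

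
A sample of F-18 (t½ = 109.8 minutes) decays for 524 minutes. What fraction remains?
N/N₀ = (1/2)^(t/t½) = 0.03659 = 3.66%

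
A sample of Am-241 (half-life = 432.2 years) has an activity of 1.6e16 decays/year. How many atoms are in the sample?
N = A/λ = 9.977e18 atoms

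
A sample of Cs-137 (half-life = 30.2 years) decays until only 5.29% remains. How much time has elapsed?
t = t½ × log₂(N₀/N) = 128.1 years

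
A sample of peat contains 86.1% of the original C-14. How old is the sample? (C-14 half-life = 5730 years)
Age = t½ × log₂(1/ratio) = 1237 years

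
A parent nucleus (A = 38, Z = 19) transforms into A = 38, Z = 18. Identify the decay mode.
ΔA = 0, ΔZ = -1 ⇒ beta-plus decay (β⁺) or electron capture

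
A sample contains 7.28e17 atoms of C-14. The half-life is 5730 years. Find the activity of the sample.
A = λN = 8.806e13 decays/year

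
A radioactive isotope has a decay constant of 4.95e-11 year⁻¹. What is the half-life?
t½ = ln(2)/λ = 1.4e10 years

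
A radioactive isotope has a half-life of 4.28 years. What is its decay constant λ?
λ = ln(2)/t½ = 0.162 year⁻¹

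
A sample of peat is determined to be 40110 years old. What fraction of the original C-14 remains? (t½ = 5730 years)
N/N₀ = (1/2)^(t/t½) = 0.007812 = 0.781%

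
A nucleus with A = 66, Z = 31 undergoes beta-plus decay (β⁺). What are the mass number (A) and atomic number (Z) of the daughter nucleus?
Daughter: A = 66, Z = 30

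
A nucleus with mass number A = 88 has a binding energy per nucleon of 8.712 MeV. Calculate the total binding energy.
B.E. = 8.712 × 88 = 766.7 MeV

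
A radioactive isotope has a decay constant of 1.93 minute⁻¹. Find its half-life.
t½ = ln(2)/λ = 0.3591 minutes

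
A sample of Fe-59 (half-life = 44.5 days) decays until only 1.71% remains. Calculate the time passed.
t = t½ × log₂(N₀/N) = 261.2 days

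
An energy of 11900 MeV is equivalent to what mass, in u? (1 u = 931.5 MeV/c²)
m = E/c² = 12.78 u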